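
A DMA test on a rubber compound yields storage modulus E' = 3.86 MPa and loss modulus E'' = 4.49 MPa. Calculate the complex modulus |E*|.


|E*| = sqrt(E'^2 + E''^2)
= sqrt(3.86^2 + 4.49^2)
= sqrt(14.8996 + 20.1601)
= 5.921 MPa

5.921 MPa


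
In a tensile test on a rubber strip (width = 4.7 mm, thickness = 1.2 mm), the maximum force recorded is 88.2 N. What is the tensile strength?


Area = width * thickness = 4.7 * 1.2 = 5.64 mm^2
TS = force / area = 88.2 / 5.64 = 15.64 MPa

15.64 MPa


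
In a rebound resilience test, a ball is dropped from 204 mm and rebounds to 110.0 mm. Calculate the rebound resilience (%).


Resilience = h_rebound / h_drop * 100
= 110.0 / 204 * 100
= 53.9%

53.9%


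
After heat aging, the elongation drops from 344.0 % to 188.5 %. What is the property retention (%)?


Retention = aged / original * 100
= 188.5 / 344.0 * 100
= 54.8%

54.8%


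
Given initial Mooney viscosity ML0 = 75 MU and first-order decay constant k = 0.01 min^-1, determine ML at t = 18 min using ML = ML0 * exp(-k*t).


ML = ML0 * exp(-k * t)
ML = 75 * exp(-0.01 * 18)
ML = 75 * 0.8353
ML = 62.65 MU

62.65 MU


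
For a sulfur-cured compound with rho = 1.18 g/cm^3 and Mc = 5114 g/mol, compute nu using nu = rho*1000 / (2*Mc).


nu = rho * 1000 / (2 * Mc)
nu = 1.18 * 1000 / (2 * 5114)
nu = 1180.0 / 10228
nu = 0.1154 mol/L

0.1154 mol/L


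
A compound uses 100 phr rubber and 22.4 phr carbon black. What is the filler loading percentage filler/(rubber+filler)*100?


Filler % = filler / (rubber + filler) * 100
= 22.4 / (100 + 22.4) * 100
= 22.4 / 122.4 * 100
= 18.3%

18.3%


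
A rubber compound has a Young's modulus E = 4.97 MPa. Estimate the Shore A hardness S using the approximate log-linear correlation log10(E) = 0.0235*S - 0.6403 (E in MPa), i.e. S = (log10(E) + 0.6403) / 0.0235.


log10(E) = 0.0235*S - 0.6403  =>  S = (log10(E) + 0.6403) / 0.0235
log10(4.97) = 0.696356
S = (0.696356 + 0.6403) / 0.0235 = 1.336656 / 0.0235
S = 56.9

Shore A = 56.9


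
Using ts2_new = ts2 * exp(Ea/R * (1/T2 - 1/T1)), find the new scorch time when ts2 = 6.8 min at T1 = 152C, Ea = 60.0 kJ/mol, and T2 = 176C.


Convert temperatures: T1 = 152 + 273.15 = 425.15 K, T2 = 176 + 273.15 = 449.15 K
ts2_new = 6.8 * exp(60000 / 8.314 * (1/449.15 - 1/425.15))
1/T2 - 1/T1 = -1.2568e-04
ts2_new = 2.75 min

2.75 min


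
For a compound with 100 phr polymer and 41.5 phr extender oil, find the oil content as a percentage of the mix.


Oil % = oil / (100 + oil) * 100
= 41.5 / (100 + 41.5) * 100
= 41.5 / 141.5 * 100
= 29.33%

29.33%


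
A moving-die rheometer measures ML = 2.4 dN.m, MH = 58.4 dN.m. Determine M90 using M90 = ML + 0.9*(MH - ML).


M90 = ML + 0.9 * (MH - ML)
M90 = 2.4 + 0.9 * (58.4 - 2.4)
M90 = 2.4 + 0.9 * 56.0
M90 = 52.8 dN.m

52.8 dN.m


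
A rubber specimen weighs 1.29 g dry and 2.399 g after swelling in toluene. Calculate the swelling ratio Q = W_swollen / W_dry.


Q = W_swollen / W_dry
Q = 2.399 / 1.29
Q = 1.86

Q = 1.86


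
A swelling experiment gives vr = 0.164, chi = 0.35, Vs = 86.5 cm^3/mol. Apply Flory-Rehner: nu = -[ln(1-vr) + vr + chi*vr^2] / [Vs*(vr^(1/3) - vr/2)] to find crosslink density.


ln(1 - vr) = ln(1 - 0.164) = -0.1791
Numerator = -((-0.1791) + 0.164 + 0.35 * 0.164^2) = 0.0057
Denominator = 86.5 * (0.164^(1/3) - 0.164/2) = 40.2545
nu = 0.0057 / 40.2545 = 1.4192e-04 mol/cm^3

1.4192e-04 mol/cm^3


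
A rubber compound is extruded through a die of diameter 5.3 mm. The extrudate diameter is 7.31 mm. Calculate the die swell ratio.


Die swell ratio = D_extrudate / D_die
= 7.31 / 5.3
= 1.379

Die swell = 1.379


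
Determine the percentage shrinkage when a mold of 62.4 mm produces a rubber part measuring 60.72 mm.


Shrinkage = (mold - part) / mold * 100
= (62.4 - 60.72) / 62.4 * 100
= 1.68 / 62.4 * 100
= 2.69%

2.69%


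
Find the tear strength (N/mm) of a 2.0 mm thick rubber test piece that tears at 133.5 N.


Tear strength = force / thickness
= 133.5 / 2.0
= 66.75 N/mm

66.75 N/mm


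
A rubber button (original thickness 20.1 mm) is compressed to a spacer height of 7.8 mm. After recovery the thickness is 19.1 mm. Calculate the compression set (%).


CS = (t0 - recovered) / (t0 - ts) * 100
= (20.1 - 19.1) / (20.1 - 7.8) * 100
= 1.0 / 12.3 * 100
= 8.1%

8.1%


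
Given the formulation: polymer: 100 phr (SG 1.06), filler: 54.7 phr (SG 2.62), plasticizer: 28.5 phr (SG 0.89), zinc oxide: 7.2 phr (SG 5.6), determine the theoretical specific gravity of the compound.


Sum of weights = 190.4
Volume contributions:
  polymer: 100/1.06 = 94.3396
  filler: 54.7/2.62 = 20.8779
  plasticizer: 28.5/0.89 = 32.0225
  zinc oxide: 7.2/5.6 = 1.2857
Sum of volumes = 148.5257
SG = 190.4 / 148.5257 = 1.282

SG = 1.282


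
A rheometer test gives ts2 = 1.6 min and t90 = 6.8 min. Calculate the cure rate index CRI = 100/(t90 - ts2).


CRI = 100 / (t90 - ts2)
= 100 / (6.8 - 1.6)
= 100 / 5.2
= 19.23 min^-1

19.23 min^-1


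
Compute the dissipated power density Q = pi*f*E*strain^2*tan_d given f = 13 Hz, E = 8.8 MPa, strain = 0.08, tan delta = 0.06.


Q = pi * f * E * strain^2 * tan_d
= pi * 13 * 8.8 * 0.08^2 * 0.06
= pi * 13 * 8.8 * 0.0064 * 0.06
= 0.1380

Q = 0.1380


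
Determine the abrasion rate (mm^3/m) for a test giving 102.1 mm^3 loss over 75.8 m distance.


Rate = volume_loss / distance
= 102.1 / 75.8
= 1.347 mm^3/m

1.347 mm^3/m


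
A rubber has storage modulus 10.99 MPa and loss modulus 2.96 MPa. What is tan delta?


tan delta = E'' / E'
= 2.96 / 10.99
= 0.2693

tan delta = 0.2693


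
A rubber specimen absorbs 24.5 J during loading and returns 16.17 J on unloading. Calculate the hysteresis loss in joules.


Hysteresis loss = loading - unloading
= 24.5 - 16.17
= 8.33 J

8.33 J


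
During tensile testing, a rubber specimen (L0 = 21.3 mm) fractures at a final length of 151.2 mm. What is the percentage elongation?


Elongation = (Lf - L0) / L0 * 100
= (151.2 - 21.3) / 21.3 * 100
= 129.9 / 21.3 * 100
= 609.9%

609.9%


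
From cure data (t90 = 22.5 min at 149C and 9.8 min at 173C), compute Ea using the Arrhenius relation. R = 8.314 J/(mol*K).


T1 = 422.15 K, T2 = 446.15 K
1/T1 - 1/T2 = 1.2743e-04
ln(t1/t2) = ln(22.5/9.8) = 0.8311
Ea = 8.314 * 0.8311 / 1.2743e-04 = 54227.1719 J/mol
Ea = 54.23 kJ/mol

54.23 kJ/mol


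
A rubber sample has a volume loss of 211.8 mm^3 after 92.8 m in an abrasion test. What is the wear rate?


Rate = volume_loss / distance
= 211.8 / 92.8
= 2.282 mm^3/m

2.282 mm^3/m


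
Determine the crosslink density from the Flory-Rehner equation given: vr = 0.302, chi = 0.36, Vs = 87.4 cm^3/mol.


ln(1 - vr) = ln(1 - 0.302) = -0.3595
Numerator = -((-0.3595) + 0.302 + 0.36 * 0.302^2) = 0.0247
Denominator = 87.4 * (0.302^(1/3) - 0.302/2) = 45.4408
nu = 0.0247 / 45.4408 = 5.4362e-04 mol/cm^3

5.4362e-04 mol/cm^3


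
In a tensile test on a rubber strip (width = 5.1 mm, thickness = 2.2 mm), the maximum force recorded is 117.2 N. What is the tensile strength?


Area = width * thickness = 5.1 * 2.2 = 11.22 mm^2
TS = force / area = 117.2 / 11.22 = 10.45 MPa

10.45 MPa


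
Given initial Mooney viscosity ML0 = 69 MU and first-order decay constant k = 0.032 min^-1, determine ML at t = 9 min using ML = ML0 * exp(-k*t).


ML = ML0 * exp(-k * t)
ML = 69 * exp(-0.032 * 9)
ML = 69 * 0.7498
ML = 51.73 MU

51.73 MU


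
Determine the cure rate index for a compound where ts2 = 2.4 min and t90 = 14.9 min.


CRI = 100 / (t90 - ts2)
= 100 / (14.9 - 2.4)
= 100 / 12.5
= 8.0 min^-1

8.0 min^-1


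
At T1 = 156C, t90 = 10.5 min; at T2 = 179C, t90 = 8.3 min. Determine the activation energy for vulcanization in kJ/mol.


T1 = 429.15 K, T2 = 452.15 K
1/T1 - 1/T2 = 1.1853e-04
ln(t1/t2) = ln(10.5/8.3) = 0.2351
Ea = 8.314 * 0.2351 / 1.1853e-04 = 16491.6053 J/mol
Ea = 16.49 kJ/mol

16.49 kJ/mol


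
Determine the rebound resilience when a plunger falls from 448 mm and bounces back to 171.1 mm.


Resilience = h_rebound / h_drop * 100
= 171.1 / 448 * 100
= 38.2%

38.2%


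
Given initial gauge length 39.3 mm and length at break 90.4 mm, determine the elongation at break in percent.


Elongation = (Lf - L0) / L0 * 100
= (90.4 - 39.3) / 39.3 * 100
= 51.1 / 39.3 * 100
= 130.0%

130.0%


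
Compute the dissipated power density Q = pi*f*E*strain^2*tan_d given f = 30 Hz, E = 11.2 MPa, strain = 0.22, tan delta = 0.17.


Q = pi * f * E * strain^2 * tan_d
= pi * 30 * 11.2 * 0.22^2 * 0.17
= pi * 30 * 11.2 * 0.0484 * 0.17
= 8.6853

Q = 8.6853


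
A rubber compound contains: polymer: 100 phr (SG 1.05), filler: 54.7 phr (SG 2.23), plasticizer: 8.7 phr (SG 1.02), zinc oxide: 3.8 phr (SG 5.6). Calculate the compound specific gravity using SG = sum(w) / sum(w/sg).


Sum of weights = 167.2
Volume contributions:
  polymer: 100/1.05 = 95.2381
  filler: 54.7/2.23 = 24.5291
  plasticizer: 8.7/1.02 = 8.5294
  zinc oxide: 3.8/5.6 = 0.6786
Sum of volumes = 128.9752
SG = 167.2 / 128.9752 = 1.296

SG = 1.296


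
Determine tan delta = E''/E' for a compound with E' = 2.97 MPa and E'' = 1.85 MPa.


tan delta = E'' / E'
= 1.85 / 2.97
= 0.6229

tan delta = 0.6229


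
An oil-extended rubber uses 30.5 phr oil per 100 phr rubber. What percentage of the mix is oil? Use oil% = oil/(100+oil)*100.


Oil % = oil / (100 + oil) * 100
= 30.5 / (100 + 30.5) * 100
= 30.5 / 130.5 * 100
= 23.37%

23.37%


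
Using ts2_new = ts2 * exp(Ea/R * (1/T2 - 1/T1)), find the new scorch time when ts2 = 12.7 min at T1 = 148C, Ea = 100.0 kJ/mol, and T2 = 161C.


Convert temperatures: T1 = 148 + 273.15 = 421.15 K, T2 = 161 + 273.15 = 434.15 K
ts2_new = 12.7 * exp(100000 / 8.314 * (1/434.15 - 1/421.15))
1/T2 - 1/T1 = -7.1100e-05
ts2_new = 5.4 min

5.4 min


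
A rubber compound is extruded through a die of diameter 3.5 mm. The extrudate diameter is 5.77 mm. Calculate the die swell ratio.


Die swell ratio = D_extrudate / D_die
= 5.77 / 3.5
= 1.649

Die swell = 1.649


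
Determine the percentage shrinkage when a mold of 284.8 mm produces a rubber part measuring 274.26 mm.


Shrinkage = (mold - part) / mold * 100
= (284.8 - 274.26) / 284.8 * 100
= 10.54 / 284.8 * 100
= 3.7%

3.7%


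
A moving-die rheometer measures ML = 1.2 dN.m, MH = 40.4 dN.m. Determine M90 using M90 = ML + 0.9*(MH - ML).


M90 = ML + 0.9 * (MH - ML)
M90 = 1.2 + 0.9 * (40.4 - 1.2)
M90 = 1.2 + 0.9 * 39.2
M90 = 36.48 dN.m

36.48 dN.m


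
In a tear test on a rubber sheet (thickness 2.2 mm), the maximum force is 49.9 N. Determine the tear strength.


Tear strength = force / thickness
= 49.9 / 2.2
= 22.68 N/mm

22.68 N/mm


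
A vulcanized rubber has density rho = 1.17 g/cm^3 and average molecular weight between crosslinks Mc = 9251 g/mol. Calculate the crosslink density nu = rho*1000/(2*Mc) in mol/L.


nu = rho * 1000 / (2 * Mc)
nu = 1.17 * 1000 / (2 * 9251)
nu = 1170.0 / 18502
nu = 0.0632 mol/L

0.0632 mol/L


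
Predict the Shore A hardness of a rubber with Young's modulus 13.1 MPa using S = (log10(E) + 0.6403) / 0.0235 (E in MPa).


log10(E) = 0.0235*S - 0.6403  =>  S = (log10(E) + 0.6403) / 0.0235
log10(13.1) = 1.117271
S = (1.117271 + 0.6403) / 0.0235 = 1.757571 / 0.0235
S = 74.8

Shore A = 74.8


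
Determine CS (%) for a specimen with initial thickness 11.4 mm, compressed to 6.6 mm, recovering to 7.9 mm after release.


CS = (t0 - recovered) / (t0 - ts) * 100
= (11.4 - 7.9) / (11.4 - 6.6) * 100
= 3.5 / 4.8 * 100
= 72.9%

72.9%


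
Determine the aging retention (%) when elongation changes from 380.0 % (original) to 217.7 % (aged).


Retention = aged / original * 100
= 217.7 / 380.0 * 100
= 57.3%

57.3%


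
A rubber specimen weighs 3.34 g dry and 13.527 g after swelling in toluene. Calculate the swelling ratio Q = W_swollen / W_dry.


Q = W_swollen / W_dry
Q = 13.527 / 3.34
Q = 4.05

Q = 4.05


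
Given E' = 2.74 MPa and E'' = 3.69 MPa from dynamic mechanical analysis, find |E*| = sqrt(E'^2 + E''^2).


|E*| = sqrt(E'^2 + E''^2)
= sqrt(2.74^2 + 3.69^2)
= sqrt(7.5076 + 13.6161)
= 4.596 MPa

4.596 MPa


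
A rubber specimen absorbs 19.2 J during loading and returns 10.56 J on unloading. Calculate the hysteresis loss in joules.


Hysteresis loss = loading - unloading
= 19.2 - 10.56
= 8.64 J

8.64 J


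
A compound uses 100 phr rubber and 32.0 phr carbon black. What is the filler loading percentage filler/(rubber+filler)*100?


Filler % = filler / (rubber + filler) * 100
= 32.0 / (100 + 32.0) * 100
= 32.0 / 132.0 * 100
= 24.24%

24.24%


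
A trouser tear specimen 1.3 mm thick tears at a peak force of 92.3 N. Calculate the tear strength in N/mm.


Tear strength = force / thickness
= 92.3 / 1.3
= 71.0 N/mm

71.0 N/mm


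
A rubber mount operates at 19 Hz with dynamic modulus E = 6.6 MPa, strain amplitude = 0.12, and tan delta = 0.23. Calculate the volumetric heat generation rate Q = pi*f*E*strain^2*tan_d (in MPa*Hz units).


Q = pi * f * E * strain^2 * tan_d
= pi * 19 * 6.6 * 0.12^2 * 0.23
= pi * 19 * 6.6 * 0.0144 * 0.23
= 1.3048

Q = 1.3048


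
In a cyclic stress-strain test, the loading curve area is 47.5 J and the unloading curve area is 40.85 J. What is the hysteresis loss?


Hysteresis loss = loading - unloading
= 47.5 - 40.85
= 6.65 J

6.65 J


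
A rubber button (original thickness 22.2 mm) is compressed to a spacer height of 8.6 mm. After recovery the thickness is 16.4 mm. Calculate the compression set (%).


CS = (t0 - recovered) / (t0 - ts) * 100
= (22.2 - 16.4) / (22.2 - 8.6) * 100
= 5.8 / 13.6 * 100
= 42.6%

42.6%


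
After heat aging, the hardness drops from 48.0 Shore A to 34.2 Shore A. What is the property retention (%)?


Retention = aged / original * 100
= 34.2 / 48.0 * 100
= 71.2%

71.2%


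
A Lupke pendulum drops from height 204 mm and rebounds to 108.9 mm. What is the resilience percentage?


Resilience = h_rebound / h_drop * 100
= 108.9 / 204 * 100
= 53.4%

53.4%


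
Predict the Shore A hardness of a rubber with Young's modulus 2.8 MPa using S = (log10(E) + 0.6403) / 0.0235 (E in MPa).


log10(E) = 0.0235*S - 0.6403  =>  S = (log10(E) + 0.6403) / 0.0235
log10(2.8) = 0.447158
S = (0.447158 + 0.6403) / 0.0235 = 1.087458 / 0.0235
S = 46.3

Shore A = 46.3


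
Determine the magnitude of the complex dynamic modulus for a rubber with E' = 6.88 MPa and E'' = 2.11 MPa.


|E*| = sqrt(E'^2 + E''^2)
= sqrt(6.88^2 + 2.11^2)
= sqrt(47.3344 + 4.4521)
= 7.196 MPa

7.196 MPa


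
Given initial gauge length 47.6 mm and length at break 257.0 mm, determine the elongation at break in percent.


Elongation = (Lf - L0) / L0 * 100
= (257.0 - 47.6) / 47.6 * 100
= 209.4 / 47.6 * 100
= 439.9%

439.9%


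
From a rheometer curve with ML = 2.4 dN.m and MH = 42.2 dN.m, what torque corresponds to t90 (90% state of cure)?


M90 = ML + 0.9 * (MH - ML)
M90 = 2.4 + 0.9 * (42.2 - 2.4)
M90 = 2.4 + 0.9 * 39.8
M90 = 38.22 dN.m

38.22 dN.m


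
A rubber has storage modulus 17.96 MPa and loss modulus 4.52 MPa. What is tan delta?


tan delta = E'' / E'
= 4.52 / 17.96
= 0.2517

tan delta = 0.2517


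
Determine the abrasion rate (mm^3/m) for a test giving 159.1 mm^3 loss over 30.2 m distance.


Rate = volume_loss / distance
= 159.1 / 30.2
= 5.268 mm^3/m

5.268 mm^3/m


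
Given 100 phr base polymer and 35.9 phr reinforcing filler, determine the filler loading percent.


Filler % = filler / (rubber + filler) * 100
= 35.9 / (100 + 35.9) * 100
= 35.9 / 135.9 * 100
= 26.42%

26.42%


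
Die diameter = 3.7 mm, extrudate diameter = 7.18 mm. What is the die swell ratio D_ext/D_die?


Die swell ratio = D_extrudate / D_die
= 7.18 / 3.7
= 1.941

Die swell = 1.941


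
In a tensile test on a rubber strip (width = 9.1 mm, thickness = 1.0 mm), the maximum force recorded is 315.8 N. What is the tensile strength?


Area = width * thickness = 9.1 * 1.0 = 9.1 mm^2
TS = force / area = 315.8 / 9.1 = 34.7 MPa

34.7 MPa


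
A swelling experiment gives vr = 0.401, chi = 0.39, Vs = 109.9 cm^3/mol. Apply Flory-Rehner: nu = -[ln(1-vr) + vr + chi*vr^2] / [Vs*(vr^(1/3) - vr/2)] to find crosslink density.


ln(1 - vr) = ln(1 - 0.401) = -0.5125
Numerator = -((-0.5125) + 0.401 + 0.39 * 0.401^2) = 0.0488
Denominator = 109.9 * (0.401^(1/3) - 0.401/2) = 59.0075
nu = 0.0488 / 59.0075 = 8.2670e-04 mol/cm^3

8.2670e-04 mol/cm^3


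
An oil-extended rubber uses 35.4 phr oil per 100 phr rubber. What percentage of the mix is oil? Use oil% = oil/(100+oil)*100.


Oil % = oil / (100 + oil) * 100
= 35.4 / (100 + 35.4) * 100
= 35.4 / 135.4 * 100
= 26.14%

26.14%


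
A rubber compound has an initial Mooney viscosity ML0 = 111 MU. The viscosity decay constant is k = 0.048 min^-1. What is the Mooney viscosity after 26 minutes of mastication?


ML = ML0 * exp(-k * t)
ML = 111 * exp(-0.048 * 26)
ML = 111 * 0.2871
ML = 31.87 MU

31.87 MU


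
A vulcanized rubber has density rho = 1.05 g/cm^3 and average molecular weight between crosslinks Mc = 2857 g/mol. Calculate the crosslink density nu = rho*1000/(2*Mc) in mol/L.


nu = rho * 1000 / (2 * Mc)
nu = 1.05 * 1000 / (2 * 2857)
nu = 1050.0 / 5714
nu = 0.1838 mol/L

0.1838 mol/L


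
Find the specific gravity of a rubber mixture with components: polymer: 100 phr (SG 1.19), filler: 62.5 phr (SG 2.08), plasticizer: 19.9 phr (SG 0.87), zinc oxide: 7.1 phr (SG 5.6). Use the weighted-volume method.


Sum of weights = 189.5
Volume contributions:
  polymer: 100/1.19 = 84.0336
  filler: 62.5/2.08 = 30.0481
  plasticizer: 19.9/0.87 = 22.8736
  zinc oxide: 7.1/5.6 = 1.2679
Sum of volumes = 138.2231
SG = 189.5 / 138.2231 = 1.371

SG = 1.371


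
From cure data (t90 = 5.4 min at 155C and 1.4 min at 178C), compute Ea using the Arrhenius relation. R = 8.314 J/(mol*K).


T1 = 428.15 K, T2 = 451.15 K
1/T1 - 1/T2 = 1.1907e-04
ln(t1/t2) = ln(5.4/1.4) = 1.3499
Ea = 8.314 * 1.3499 / 1.1907e-04 = 94256.0611 J/mol
Ea = 94.26 kJ/mol

94.26 kJ/mol


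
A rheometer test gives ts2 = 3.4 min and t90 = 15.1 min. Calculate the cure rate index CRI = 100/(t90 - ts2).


CRI = 100 / (t90 - ts2)
= 100 / (15.1 - 3.4)
= 100 / 11.7
= 8.55 min^-1

8.55 min^-1


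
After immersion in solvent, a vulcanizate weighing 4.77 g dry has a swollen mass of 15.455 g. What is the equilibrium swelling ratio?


Q = W_swollen / W_dry
Q = 15.455 / 4.77
Q = 3.24

Q = 3.24


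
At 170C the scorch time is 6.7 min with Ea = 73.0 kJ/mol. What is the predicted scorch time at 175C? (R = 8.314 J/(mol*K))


Convert temperatures: T1 = 170 + 273.15 = 443.15 K, T2 = 175 + 273.15 = 448.15 K
ts2_new = 6.7 * exp(73000 / 8.314 * (1/448.15 - 1/443.15))
1/T2 - 1/T1 = -2.5177e-05
ts2_new = 5.37 min

5.37 min


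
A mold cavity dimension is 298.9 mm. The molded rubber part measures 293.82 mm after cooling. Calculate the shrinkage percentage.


Shrinkage = (mold - part) / mold * 100
= (298.9 - 293.82) / 298.9 * 100
= 5.08 / 298.9 * 100
= 1.7%

1.7%


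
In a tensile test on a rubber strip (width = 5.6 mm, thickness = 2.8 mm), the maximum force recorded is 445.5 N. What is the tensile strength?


Area = width * thickness = 5.6 * 2.8 = 15.68 mm^2
TS = force / area = 445.5 / 15.68 = 28.41 MPa

28.41 MPa


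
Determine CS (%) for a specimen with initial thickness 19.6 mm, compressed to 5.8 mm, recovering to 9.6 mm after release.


CS = (t0 - recovered) / (t0 - ts) * 100
= (19.6 - 9.6) / (19.6 - 5.8) * 100
= 10.0 / 13.8 * 100
= 72.5%

72.5%


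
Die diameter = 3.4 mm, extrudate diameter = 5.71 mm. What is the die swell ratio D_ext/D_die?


Die swell ratio = D_extrudate / D_die
= 5.71 / 3.4
= 1.679

Die swell = 1.679


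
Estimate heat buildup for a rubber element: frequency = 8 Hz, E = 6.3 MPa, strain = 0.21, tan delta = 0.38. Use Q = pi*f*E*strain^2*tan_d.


Q = pi * f * E * strain^2 * tan_d
= pi * 8 * 6.3 * 0.21^2 * 0.38
= pi * 8 * 6.3 * 0.0441 * 0.38
= 2.6534

Q = 2.6534


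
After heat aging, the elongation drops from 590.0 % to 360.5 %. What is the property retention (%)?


Retention = aged / original * 100
= 360.5 / 590.0 * 100
= 61.1%

61.1%


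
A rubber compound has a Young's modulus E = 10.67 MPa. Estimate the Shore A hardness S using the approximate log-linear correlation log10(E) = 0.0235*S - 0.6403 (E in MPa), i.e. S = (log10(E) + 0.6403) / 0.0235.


log10(E) = 0.0235*S - 0.6403  =>  S = (log10(E) + 0.6403) / 0.0235
log10(10.67) = 1.028164
S = (1.028164 + 0.6403) / 0.0235 = 1.668464 / 0.0235
S = 71.0

Shore A = 71.0


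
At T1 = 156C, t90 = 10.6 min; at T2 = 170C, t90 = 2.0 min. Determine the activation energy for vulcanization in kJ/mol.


T1 = 429.15 K, T2 = 443.15 K
1/T1 - 1/T2 = 7.3615e-05
ln(t1/t2) = ln(10.6/2.0) = 1.6677
Ea = 8.314 * 1.6677 / 7.3615e-05 = 188348.2372 J/mol
Ea = 188.35 kJ/mol

188.35 kJ/mol


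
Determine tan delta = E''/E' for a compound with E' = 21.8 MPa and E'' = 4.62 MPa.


tan delta = E'' / E'
= 4.62 / 21.8
= 0.2119

tan delta = 0.2119


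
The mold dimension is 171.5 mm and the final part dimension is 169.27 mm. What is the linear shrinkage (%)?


Shrinkage = (mold - part) / mold * 100
= (171.5 - 169.27) / 171.5 * 100
= 2.23 / 171.5 * 100
= 1.3%

1.3%


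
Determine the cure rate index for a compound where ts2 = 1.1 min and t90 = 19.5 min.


CRI = 100 / (t90 - ts2)
= 100 / (19.5 - 1.1)
= 100 / 18.4
= 5.43 min^-1

5.43 min^-1


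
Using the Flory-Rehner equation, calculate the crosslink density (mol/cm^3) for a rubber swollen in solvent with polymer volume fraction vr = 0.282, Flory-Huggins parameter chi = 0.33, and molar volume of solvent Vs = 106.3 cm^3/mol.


ln(1 - vr) = ln(1 - 0.282) = -0.3313
Numerator = -((-0.3313) + 0.282 + 0.33 * 0.282^2) = 0.0230
Denominator = 106.3 * (0.282^(1/3) - 0.282/2) = 54.7198
nu = 0.0230 / 54.7198 = 4.2111e-04 mol/cm^3

4.2111e-04 mol/cm^3


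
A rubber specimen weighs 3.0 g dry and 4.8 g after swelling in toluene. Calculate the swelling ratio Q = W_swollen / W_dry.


Q = W_swollen / W_dry
Q = 4.8 / 3.0
Q = 1.6

Q = 1.6


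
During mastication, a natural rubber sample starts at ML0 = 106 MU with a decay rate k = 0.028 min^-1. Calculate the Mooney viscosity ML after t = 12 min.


ML = ML0 * exp(-k * t)
ML = 106 * exp(-0.028 * 12)
ML = 106 * 0.7146
ML = 75.75 MU

75.75 MU


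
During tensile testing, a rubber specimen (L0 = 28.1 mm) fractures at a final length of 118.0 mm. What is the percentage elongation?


Elongation = (Lf - L0) / L0 * 100
= (118.0 - 28.1) / 28.1 * 100
= 89.9 / 28.1 * 100
= 319.9%

319.9%


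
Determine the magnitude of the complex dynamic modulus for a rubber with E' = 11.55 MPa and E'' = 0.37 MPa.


|E*| = sqrt(E'^2 + E''^2)
= sqrt(11.55^2 + 0.37^2)
= sqrt(133.4025 + 0.1369)
= 11.556 MPa

11.556 MPa


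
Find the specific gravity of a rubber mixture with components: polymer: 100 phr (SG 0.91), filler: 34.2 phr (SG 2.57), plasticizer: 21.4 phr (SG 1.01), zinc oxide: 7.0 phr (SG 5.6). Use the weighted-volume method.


Sum of weights = 162.6
Volume contributions:
  polymer: 100/0.91 = 109.8901
  filler: 34.2/2.57 = 13.3074
  plasticizer: 21.4/1.01 = 21.1881
  zinc oxide: 7.0/5.6 = 1.2500
Sum of volumes = 145.6356
SG = 162.6 / 145.6356 = 1.116

SG = 1.116


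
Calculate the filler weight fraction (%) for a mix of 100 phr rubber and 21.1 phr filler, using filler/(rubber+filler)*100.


Filler % = filler / (rubber + filler) * 100
= 21.1 / (100 + 21.1) * 100
= 21.1 / 121.1 * 100
= 17.42%

17.42%


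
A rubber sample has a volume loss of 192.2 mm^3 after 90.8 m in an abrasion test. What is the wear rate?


Rate = volume_loss / distance
= 192.2 / 90.8
= 2.117 mm^3/m

2.117 mm^3/m


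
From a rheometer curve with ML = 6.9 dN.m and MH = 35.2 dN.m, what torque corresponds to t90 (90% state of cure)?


M90 = ML + 0.9 * (MH - ML)
M90 = 6.9 + 0.9 * (35.2 - 6.9)
M90 = 6.9 + 0.9 * 28.3
M90 = 32.37 dN.m

32.37 dN.m


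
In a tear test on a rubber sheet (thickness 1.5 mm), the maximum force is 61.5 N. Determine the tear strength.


Tear strength = force / thickness
= 61.5 / 1.5
= 41.0 N/mm

41.0 N/mm


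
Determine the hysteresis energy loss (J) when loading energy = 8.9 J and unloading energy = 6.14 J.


Hysteresis loss = loading - unloading
= 8.9 - 6.14
= 2.76 J

2.76 J


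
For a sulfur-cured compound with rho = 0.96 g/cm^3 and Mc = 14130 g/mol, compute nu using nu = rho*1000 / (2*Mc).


nu = rho * 1000 / (2 * Mc)
nu = 0.96 * 1000 / (2 * 14130)
nu = 960.0 / 28260
nu = 0.0340 mol/L

0.0340 mol/L


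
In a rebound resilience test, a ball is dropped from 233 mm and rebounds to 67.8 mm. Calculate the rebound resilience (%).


Resilience = h_rebound / h_drop * 100
= 67.8 / 233 * 100
= 29.1%

29.1%


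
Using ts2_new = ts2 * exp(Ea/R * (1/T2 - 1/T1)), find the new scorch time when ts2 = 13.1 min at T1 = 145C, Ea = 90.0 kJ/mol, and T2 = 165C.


Convert temperatures: T1 = 145 + 273.15 = 418.15 K, T2 = 165 + 273.15 = 438.15 K
ts2_new = 13.1 * exp(90000 / 8.314 * (1/438.15 - 1/418.15))
1/T2 - 1/T1 = -1.0916e-04
ts2_new = 4.02 min

4.02 min


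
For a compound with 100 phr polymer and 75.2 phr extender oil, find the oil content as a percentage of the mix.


Oil % = oil / (100 + oil) * 100
= 75.2 / (100 + 75.2) * 100
= 75.2 / 175.2 * 100
= 42.92%

42.92%


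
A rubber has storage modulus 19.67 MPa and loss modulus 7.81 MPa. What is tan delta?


tan delta = E'' / E'
= 7.81 / 19.67
= 0.3971

tan delta = 0.3971


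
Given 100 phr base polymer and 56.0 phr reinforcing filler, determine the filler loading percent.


Filler % = filler / (rubber + filler) * 100
= 56.0 / (100 + 56.0) * 100
= 56.0 / 156.0 * 100
= 35.9%

35.9%


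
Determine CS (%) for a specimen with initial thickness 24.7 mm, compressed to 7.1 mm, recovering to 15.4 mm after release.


CS = (t0 - recovered) / (t0 - ts) * 100
= (24.7 - 15.4) / (24.7 - 7.1) * 100
= 9.3 / 17.6 * 100
= 52.8%

52.8%


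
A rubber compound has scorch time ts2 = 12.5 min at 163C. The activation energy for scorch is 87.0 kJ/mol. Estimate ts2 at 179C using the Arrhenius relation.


Convert temperatures: T1 = 163 + 273.15 = 436.15 K, T2 = 179 + 273.15 = 452.15 K
ts2_new = 12.5 * exp(87000 / 8.314 * (1/452.15 - 1/436.15))
1/T2 - 1/T1 = -8.1134e-05
ts2_new = 5.35 min

5.35 min


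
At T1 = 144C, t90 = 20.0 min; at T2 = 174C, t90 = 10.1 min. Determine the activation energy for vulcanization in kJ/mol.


T1 = 417.15 K, T2 = 447.15 K
1/T1 - 1/T2 = 1.6083e-04
ln(t1/t2) = ln(20.0/10.1) = 0.6832
Ea = 8.314 * 0.6832 / 1.6083e-04 = 35316.6990 J/mol
Ea = 35.32 kJ/mol

35.32 kJ/mol


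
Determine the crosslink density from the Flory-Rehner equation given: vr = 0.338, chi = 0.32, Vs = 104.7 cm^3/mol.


ln(1 - vr) = ln(1 - 0.338) = -0.4125
Numerator = -((-0.4125) + 0.338 + 0.32 * 0.338^2) = 0.0379
Denominator = 104.7 * (0.338^(1/3) - 0.338/2) = 55.2378
nu = 0.0379 / 55.2378 = 6.8670e-04 mol/cm^3

6.8670e-04 mol/cm^3


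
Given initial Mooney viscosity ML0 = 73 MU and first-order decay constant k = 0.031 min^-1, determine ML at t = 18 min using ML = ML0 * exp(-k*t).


ML = ML0 * exp(-k * t)
ML = 73 * exp(-0.031 * 18)
ML = 73 * 0.5724
ML = 41.78 MU

41.78 MU


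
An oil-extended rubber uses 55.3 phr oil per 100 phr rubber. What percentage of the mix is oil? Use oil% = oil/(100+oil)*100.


Oil % = oil / (100 + oil) * 100
= 55.3 / (100 + 55.3) * 100
= 55.3 / 155.3 * 100
= 35.61%

35.61%


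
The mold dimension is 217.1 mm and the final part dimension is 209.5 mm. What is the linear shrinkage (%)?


Shrinkage = (mold - part) / mold * 100
= (217.1 - 209.5) / 217.1 * 100
= 7.6 / 217.1 * 100
= 3.5%

3.5%


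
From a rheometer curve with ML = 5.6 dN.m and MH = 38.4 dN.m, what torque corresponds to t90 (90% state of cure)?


M90 = ML + 0.9 * (MH - ML)
M90 = 5.6 + 0.9 * (38.4 - 5.6)
M90 = 5.6 + 0.9 * 32.8
M90 = 35.12 dN.m

35.12 dN.m


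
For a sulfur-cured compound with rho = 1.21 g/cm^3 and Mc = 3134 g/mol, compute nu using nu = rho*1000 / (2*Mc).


nu = rho * 1000 / (2 * Mc)
nu = 1.21 * 1000 / (2 * 3134)
nu = 1210.0 / 6268
nu = 0.1930 mol/L

0.1930 mol/L


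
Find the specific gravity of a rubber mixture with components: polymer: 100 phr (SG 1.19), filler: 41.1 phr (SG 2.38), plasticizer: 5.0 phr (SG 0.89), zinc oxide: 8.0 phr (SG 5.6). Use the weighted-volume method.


Sum of weights = 154.1
Volume contributions:
  polymer: 100/1.19 = 84.0336
  filler: 41.1/2.38 = 17.2689
  plasticizer: 5.0/0.89 = 5.6180
  zinc oxide: 8.0/5.6 = 1.4286
Sum of volumes = 108.3491
SG = 154.1 / 108.3491 = 1.422

SG = 1.422


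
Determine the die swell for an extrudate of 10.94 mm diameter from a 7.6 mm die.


Die swell ratio = D_extrudate / D_die
= 10.94 / 7.6
= 1.439

Die swell = 1.439


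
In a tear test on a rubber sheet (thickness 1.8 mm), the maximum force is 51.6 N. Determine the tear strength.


Tear strength = force / thickness
= 51.6 / 1.8
= 28.67 N/mm

28.67 N/mm


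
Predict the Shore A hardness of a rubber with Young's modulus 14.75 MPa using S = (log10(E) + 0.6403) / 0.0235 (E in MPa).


log10(E) = 0.0235*S - 0.6403  =>  S = (log10(E) + 0.6403) / 0.0235
log10(14.75) = 1.168792
S = (1.168792 + 0.6403) / 0.0235 = 1.809092 / 0.0235
S = 77.0

Shore A = 77.0


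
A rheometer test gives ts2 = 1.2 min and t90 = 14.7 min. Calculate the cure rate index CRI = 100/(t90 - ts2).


CRI = 100 / (t90 - ts2)
= 100 / (14.7 - 1.2)
= 100 / 13.5
= 7.41 min^-1

7.41 min^-1


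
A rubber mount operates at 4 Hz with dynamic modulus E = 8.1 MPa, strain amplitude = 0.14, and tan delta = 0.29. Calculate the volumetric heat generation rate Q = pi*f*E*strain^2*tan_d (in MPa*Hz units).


Q = pi * f * E * strain^2 * tan_d
= pi * 4 * 8.1 * 0.14^2 * 0.29
= pi * 4 * 8.1 * 0.0196 * 0.29
= 0.5786

Q = 0.5786


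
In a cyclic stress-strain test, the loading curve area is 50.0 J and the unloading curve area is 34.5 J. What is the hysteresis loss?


Hysteresis loss = loading - unloading
= 50.0 - 34.5
= 15.5 J

15.5 J


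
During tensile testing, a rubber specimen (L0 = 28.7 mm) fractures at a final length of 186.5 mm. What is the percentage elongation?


Elongation = (Lf - L0) / L0 * 100
= (186.5 - 28.7) / 28.7 * 100
= 157.8 / 28.7 * 100
= 549.8%

549.8%


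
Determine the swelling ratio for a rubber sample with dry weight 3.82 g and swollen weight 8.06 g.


Q = W_swollen / W_dry
Q = 8.06 / 3.82
Q = 2.11

Q = 2.11


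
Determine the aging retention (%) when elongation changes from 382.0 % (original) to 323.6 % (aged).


Retention = aged / original * 100
= 323.6 / 382.0 * 100
= 84.7%

84.7%


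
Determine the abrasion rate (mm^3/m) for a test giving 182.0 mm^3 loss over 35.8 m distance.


Rate = volume_loss / distance
= 182.0 / 35.8
= 5.084 mm^3/m

5.084 mm^3/m


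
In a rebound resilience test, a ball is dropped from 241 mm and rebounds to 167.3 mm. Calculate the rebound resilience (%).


Resilience = h_rebound / h_drop * 100
= 167.3 / 241 * 100
= 69.4%

69.4%


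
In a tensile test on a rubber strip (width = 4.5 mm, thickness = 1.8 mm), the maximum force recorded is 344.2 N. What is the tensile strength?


Area = width * thickness = 4.5 * 1.8 = 8.1 mm^2
TS = force / area = 344.2 / 8.1 = 42.49 MPa

42.49 MPa


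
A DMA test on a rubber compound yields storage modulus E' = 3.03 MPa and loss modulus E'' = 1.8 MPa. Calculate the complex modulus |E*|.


|E*| = sqrt(E'^2 + E''^2)
= sqrt(3.03^2 + 1.8^2)
= sqrt(9.1809 + 3.2400)
= 3.524 MPa

3.524 MPa


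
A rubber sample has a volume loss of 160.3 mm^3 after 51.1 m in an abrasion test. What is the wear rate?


Rate = volume_loss / distance
= 160.3 / 51.1
= 3.137 mm^3/m

3.137 mm^3/m


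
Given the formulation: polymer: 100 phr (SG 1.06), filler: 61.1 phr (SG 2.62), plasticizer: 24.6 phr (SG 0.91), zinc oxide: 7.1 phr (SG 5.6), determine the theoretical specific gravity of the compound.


Sum of weights = 192.8
Volume contributions:
  polymer: 100/1.06 = 94.3396
  filler: 61.1/2.62 = 23.3206
  plasticizer: 24.6/0.91 = 27.0330
  zinc oxide: 7.1/5.6 = 1.2679
Sum of volumes = 145.9611
SG = 192.8 / 145.9611 = 1.321

SG = 1.321


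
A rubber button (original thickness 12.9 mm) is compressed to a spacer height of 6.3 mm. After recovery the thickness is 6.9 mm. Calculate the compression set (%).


CS = (t0 - recovered) / (t0 - ts) * 100
= (12.9 - 6.9) / (12.9 - 6.3) * 100
= 6.0 / 6.6 * 100
= 90.9%

90.9%


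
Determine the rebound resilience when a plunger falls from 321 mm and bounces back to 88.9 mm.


Resilience = h_rebound / h_drop * 100
= 88.9 / 321 * 100
= 27.7%

27.7%


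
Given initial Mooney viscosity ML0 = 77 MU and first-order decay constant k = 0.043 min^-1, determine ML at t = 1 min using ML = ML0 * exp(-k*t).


ML = ML0 * exp(-k * t)
ML = 77 * exp(-0.043 * 1)
ML = 77 * 0.9579
ML = 73.76 MU

73.76 MU


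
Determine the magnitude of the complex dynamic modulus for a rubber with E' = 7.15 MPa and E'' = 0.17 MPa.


|E*| = sqrt(E'^2 + E''^2)
= sqrt(7.15^2 + 0.17^2)
= sqrt(51.1225 + 0.0289)
= 7.152 MPa

7.152 MPa


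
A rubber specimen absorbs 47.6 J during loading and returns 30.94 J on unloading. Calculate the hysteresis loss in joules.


Hysteresis loss = loading - unloading
= 47.6 - 30.94
= 16.66 J

16.66 J


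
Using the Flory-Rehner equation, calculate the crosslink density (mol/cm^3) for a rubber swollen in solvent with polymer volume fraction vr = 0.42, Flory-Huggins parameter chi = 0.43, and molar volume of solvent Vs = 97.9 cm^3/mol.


ln(1 - vr) = ln(1 - 0.42) = -0.5447
Numerator = -((-0.5447) + 0.42 + 0.43 * 0.42^2) = 0.0489
Denominator = 97.9 * (0.42^(1/3) - 0.42/2) = 52.7571
nu = 0.0489 / 52.7571 = 9.2642e-04 mol/cm^3

9.2642e-04 mol/cm^3


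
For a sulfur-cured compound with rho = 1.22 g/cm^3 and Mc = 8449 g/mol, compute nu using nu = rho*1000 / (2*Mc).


nu = rho * 1000 / (2 * Mc)
nu = 1.22 * 1000 / (2 * 8449)
nu = 1220.0 / 16898
nu = 0.0722 mol/L

0.0722 mol/L


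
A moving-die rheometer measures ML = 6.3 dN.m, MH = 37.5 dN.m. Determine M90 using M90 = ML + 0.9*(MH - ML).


M90 = ML + 0.9 * (MH - ML)
M90 = 6.3 + 0.9 * (37.5 - 6.3)
M90 = 6.3 + 0.9 * 31.2
M90 = 34.38 dN.m

34.38 dN.m


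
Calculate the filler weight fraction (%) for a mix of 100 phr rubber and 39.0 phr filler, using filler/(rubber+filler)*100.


Filler % = filler / (rubber + filler) * 100
= 39.0 / (100 + 39.0) * 100
= 39.0 / 139.0 * 100
= 28.06%

28.06%


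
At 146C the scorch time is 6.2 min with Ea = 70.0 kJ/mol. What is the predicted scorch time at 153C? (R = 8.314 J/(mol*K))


Convert temperatures: T1 = 146 + 273.15 = 419.15 K, T2 = 153 + 273.15 = 426.15 K
ts2_new = 6.2 * exp(70000 / 8.314 * (1/426.15 - 1/419.15))
1/T2 - 1/T1 = -3.9189e-05
ts2_new = 4.46 min

4.46 min


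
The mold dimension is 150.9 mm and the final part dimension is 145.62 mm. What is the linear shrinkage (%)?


Shrinkage = (mold - part) / mold * 100
= (150.9 - 145.62) / 150.9 * 100
= 5.28 / 150.9 * 100
= 3.5%

3.5%


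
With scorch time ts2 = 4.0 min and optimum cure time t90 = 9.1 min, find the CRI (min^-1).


CRI = 100 / (t90 - ts2)
= 100 / (9.1 - 4.0)
= 100 / 5.1
= 19.61 min^-1

19.61 min^-1


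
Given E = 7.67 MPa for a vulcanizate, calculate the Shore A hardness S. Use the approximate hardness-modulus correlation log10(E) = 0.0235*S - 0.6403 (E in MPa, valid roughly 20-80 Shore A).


log10(E) = 0.0235*S - 0.6403  =>  S = (log10(E) + 0.6403) / 0.0235
log10(7.67) = 0.884795
S = (0.884795 + 0.6403) / 0.0235 = 1.525095 / 0.0235
S = 64.9

Shore A = 64.9


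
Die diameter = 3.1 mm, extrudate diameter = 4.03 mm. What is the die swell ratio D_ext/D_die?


Die swell ratio = D_extrudate / D_die
= 4.03 / 3.1
= 1.3

Die swell = 1.3


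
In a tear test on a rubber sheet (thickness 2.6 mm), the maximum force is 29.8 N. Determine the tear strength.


Tear strength = force / thickness
= 29.8 / 2.6
= 11.46 N/mm

11.46 N/mm


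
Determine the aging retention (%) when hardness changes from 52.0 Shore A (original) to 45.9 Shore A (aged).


Retention = aged / original * 100
= 45.9 / 52.0 * 100
= 88.3%

88.3%


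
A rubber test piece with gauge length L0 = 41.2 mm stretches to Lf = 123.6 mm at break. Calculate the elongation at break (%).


Elongation = (Lf - L0) / L0 * 100
= (123.6 - 41.2) / 41.2 * 100
= 82.4 / 41.2 * 100
= 200.0%

200.0%


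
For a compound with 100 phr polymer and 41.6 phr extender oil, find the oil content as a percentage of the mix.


Oil % = oil / (100 + oil) * 100
= 41.6 / (100 + 41.6) * 100
= 41.6 / 141.6 * 100
= 29.38%

29.38%


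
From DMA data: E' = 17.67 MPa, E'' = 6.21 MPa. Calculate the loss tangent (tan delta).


tan delta = E'' / E'
= 6.21 / 17.67
= 0.3514

tan delta = 0.3514


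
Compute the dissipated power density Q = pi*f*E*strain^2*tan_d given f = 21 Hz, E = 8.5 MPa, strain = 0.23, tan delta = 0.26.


Q = pi * f * E * strain^2 * tan_d
= pi * 21 * 8.5 * 0.23^2 * 0.26
= pi * 21 * 8.5 * 0.0529 * 0.26
= 7.7129

Q = 7.7129


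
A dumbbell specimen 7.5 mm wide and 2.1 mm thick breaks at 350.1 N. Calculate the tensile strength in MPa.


Area = width * thickness = 7.5 * 2.1 = 15.75 mm^2
TS = force / area = 350.1 / 15.75 = 22.23 MPa

22.23 MPa


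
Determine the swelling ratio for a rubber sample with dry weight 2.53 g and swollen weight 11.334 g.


Q = W_swollen / W_dry
Q = 11.334 / 2.53
Q = 4.48

Q = 4.48


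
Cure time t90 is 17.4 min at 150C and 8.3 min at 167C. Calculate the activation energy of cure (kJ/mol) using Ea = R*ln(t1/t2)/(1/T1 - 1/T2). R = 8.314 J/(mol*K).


T1 = 423.15 K, T2 = 440.15 K
1/T1 - 1/T2 = 9.1275e-05
ln(t1/t2) = ln(17.4/8.3) = 0.7402
Ea = 8.314 * 0.7402 / 9.1275e-05 = 67423.8970 J/mol
Ea = 67.42 kJ/mol

67.42 kJ/mol


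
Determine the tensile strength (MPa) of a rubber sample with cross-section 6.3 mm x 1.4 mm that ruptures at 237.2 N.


Area = width * thickness = 6.3 * 1.4 = 8.82 mm^2
TS = force / area = 237.2 / 8.82 = 26.89 MPa

26.89 MPa


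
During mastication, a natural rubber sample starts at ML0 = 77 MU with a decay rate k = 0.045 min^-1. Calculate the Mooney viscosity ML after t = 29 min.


ML = ML0 * exp(-k * t)
ML = 77 * exp(-0.045 * 29)
ML = 77 * 0.2712
ML = 20.88 MU

20.88 MU


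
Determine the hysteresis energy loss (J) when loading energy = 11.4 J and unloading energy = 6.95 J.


Hysteresis loss = loading - unloading
= 11.4 - 6.95
= 4.45 J

4.45 J


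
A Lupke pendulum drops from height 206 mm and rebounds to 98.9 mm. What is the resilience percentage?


Resilience = h_rebound / h_drop * 100
= 98.9 / 206 * 100
= 48.0%

48.0%


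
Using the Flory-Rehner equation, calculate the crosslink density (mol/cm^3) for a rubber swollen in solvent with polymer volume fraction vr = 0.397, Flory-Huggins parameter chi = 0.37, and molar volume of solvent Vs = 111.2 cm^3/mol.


ln(1 - vr) = ln(1 - 0.397) = -0.5058
Numerator = -((-0.5058) + 0.397 + 0.37 * 0.397^2) = 0.0505
Denominator = 111.2 * (0.397^(1/3) - 0.397/2) = 59.6543
nu = 0.0505 / 59.6543 = 8.4693e-04 mol/cm^3

8.4693e-04 mol/cm^3


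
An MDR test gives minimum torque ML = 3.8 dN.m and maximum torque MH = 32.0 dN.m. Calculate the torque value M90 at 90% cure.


M90 = ML + 0.9 * (MH - ML)
M90 = 3.8 + 0.9 * (32.0 - 3.8)
M90 = 3.8 + 0.9 * 28.2
M90 = 29.18 dN.m

29.18 dN.m


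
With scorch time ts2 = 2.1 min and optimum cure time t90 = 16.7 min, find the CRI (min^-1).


CRI = 100 / (t90 - ts2)
= 100 / (16.7 - 2.1)
= 100 / 14.6
= 6.85 min^-1

6.85 min^-1


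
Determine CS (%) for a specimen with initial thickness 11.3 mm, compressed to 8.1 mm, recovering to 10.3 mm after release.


CS = (t0 - recovered) / (t0 - ts) * 100
= (11.3 - 10.3) / (11.3 - 8.1) * 100
= 1.0 / 3.2 * 100
= 31.2%

31.2%


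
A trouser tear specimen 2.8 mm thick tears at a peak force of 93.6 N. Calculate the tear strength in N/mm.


Tear strength = force / thickness
= 93.6 / 2.8
= 33.43 N/mm

33.43 N/mm
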